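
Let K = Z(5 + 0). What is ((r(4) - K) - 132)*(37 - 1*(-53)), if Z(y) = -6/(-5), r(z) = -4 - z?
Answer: -12708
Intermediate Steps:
Z(y) = 6/5 (Z(y) = -6*(-⅕) = 6/5)
K = 6/5 ≈ 1.2000
((r(4) - K) - 132)*(37 - 1*(-53)) = (((-4 - 1*4) - 1*6/5) - 132)*(37 - 1*(-53)) = (((-4 - 4) - 6/5) - 132)*(37 + 53) = ((-8 - 6/5) - 132)*90 = (-46/5 - 132)*90 = -706/5*90 = -12708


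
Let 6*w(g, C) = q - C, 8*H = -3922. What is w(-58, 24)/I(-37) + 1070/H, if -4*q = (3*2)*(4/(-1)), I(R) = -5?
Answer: -15517/9805 ≈ -1.5826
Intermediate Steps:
H = -1961/4 (H = (1/8)*(-3922) = -1961/4 ≈ -490.25)
q = 6 (q = -3*2*4/(-1)/4 = -3*4*(-1)/2 = -3*(-4)/2 = -1/4*(-24) = 6)
w(g, C) = 1 - C/6 (w(g, C) = (6 - C)/6 = 1 - C/6)
w(-58, 24)/I(-37) + 1070/H = (1 - 1/6*24)/(-5) + 1070/(-1961/4) = (1 - 4)*(-1/5) + 1070*(-4/1961) = -3*(-1/5) - 4280/1961 = 3/5 - 4280/1961 = -15517/9805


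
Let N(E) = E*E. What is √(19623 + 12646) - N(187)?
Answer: -34969 + 23*√61 ≈ -34789.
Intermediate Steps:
N(E) = E²
√(19623 + 12646) - N(187) = √(19623 + 12646) - 1*187² = √32269 - 1*34969 = 23*√61 - 34969 = -34969 + 23*√61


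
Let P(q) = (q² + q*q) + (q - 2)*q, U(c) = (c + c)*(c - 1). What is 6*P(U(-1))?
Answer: 240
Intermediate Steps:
U(c) = 2*c*(-1 + c) (U(c) = (2*c)*(-1 + c) = 2*c*(-1 + c))
P(q) = 2*q² + q*(-2 + q) (P(q) = (q² + q²) + (-2 + q)*q = 2*q² + q*(-2 + q))
6*P(U(-1)) = 6*((2*(-1)*(-1 - 1))*(-2 + 3*(2*(-1)*(-1 - 1)))) = 6*((2*(-1)*(-2))*(-2 + 3*(2*(-1)*(-2)))) = 6*(4*(-2 + 3*4)) = 6*(4*(-2 + 12)) = 6*(4*10) = 6*40 = 240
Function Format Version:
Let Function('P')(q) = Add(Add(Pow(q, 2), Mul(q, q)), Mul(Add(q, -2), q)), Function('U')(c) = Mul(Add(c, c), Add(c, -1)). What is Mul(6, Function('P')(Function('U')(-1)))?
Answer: 240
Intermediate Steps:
Function('U')(c) = Mul(2, c, Add(-1, c)) (Function('U')(c) = Mul(Mul(2, c), Add(-1, c)) = Mul(2, c, Add(-1, c)))
Function('P')(q) = Add(Mul(2, Pow(q, 2)), Mul(q, Add(-2, q))) (Function('P')(q) = Add(Add(Pow(q, 2), Pow(q, 2)), Mul(Add(-2, q), q)) = Add(Mul(2, Pow(q, 2)), Mul(q, Add(-2, q))))
Mul(6, Function('P')(Function('U')(-1))) = Mul(6, Mul(Mul(2, -1, Add(-1, -1)), Add(-2, Mul(3, Mul(2, -1, Add(-1, -1)))))) = Mul(6, Mul(Mul(2, -1, -2), Add(-2, Mul(3, Mul(2, -1, -2))))) = Mul(6, Mul(4, Add(-2, Mul(3, 4)))) = Mul(6, Mul(4, Add(-2, 12))) = Mul(6, Mul(4, 10)) = Mul(6, 40) = 240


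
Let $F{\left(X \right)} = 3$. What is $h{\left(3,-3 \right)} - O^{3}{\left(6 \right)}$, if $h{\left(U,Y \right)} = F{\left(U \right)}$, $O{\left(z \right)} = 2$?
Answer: $-5$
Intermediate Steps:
$h{\left(U,Y \right)} = 3$
$h{\left(3,-3 \right)} - O^{3}{\left(6 \right)} = 3 - 2^{3} = 3 - 8 = -5$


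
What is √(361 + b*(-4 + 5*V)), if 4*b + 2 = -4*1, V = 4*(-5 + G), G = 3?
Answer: √427 ≈ 20.664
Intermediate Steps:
V = -8 (V = 4*(-5 + 3) = 4*(-2) = -8)
b = -3/2 (b = -½ + (-4*1)/4 = -½ + (¼)*(-4) = -½ - 1 = -3/2 ≈ -1.5000)
√(361 + b*(-4 + 5*V)) = √(361 - 3*(-4 + 5*(-8))/2) = √(361 - 3*(-4 - 40)/2) = √(361 - 3/2*(-44)) = √(361 + 66) = √427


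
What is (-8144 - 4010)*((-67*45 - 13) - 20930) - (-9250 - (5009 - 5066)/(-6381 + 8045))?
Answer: 484548117191/1664 ≈ 2.9119e+8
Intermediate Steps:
(-8144 - 4010)*((-67*45 - 13) - 20930) - (-9250 - (5009 - 5066)/(-6381 + 8045)) = -12154*((-3015 - 13) - 20930) - (-9250 - (-57)/1664) = -12154*(-3028 - 20930) - (-9250 - (-57)/1664) = -12154*(-23958) - (-9250 - 1*(-57/1664)) = 291185532 - (-9250 + 57/1664) = 291185532 - 1*(-15391943/1664) = 291185532 + 15391943/1664 = 484548117191/1664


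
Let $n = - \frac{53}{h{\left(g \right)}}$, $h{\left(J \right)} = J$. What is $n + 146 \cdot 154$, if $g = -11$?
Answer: $\frac{247377}{11} \approx 22489.0$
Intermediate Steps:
$n = \frac{53}{11}$ ($n = - \frac{53}{-11} = \left(-53\right) \left(- \frac{1}{11}\right) = \frac{53}{11} \approx 4.8182$)
$n + 146 \cdot 154 = \frac{53}{11} + 146 \cdot 154 = \frac{53}{11} + 22484 = \frac{247377}{11}$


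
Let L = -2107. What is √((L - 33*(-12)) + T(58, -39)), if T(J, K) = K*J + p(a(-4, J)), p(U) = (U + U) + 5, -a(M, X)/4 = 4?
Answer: 20*I*√10 ≈ 63.246*I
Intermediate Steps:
a(M, X) = -16 (a(M, X) = -4*4 = -16)
p(U) = 5 + 2*U (p(U) = 2*U + 5 = 5 + 2*U)
T(J, K) = -27 + J*K (T(J, K) = K*J + (5 + 2*(-16)) = J*K + (5 - 32) = J*K - 27 = -27 + J*K)
√((L - 33*(-12)) + T(58, -39)) = √((-2107 - 33*(-12)) + (-27 + 58*(-39))) = √((-2107 - 1*(-396)) + (-27 - 2262)) = √((-2107 + 396) - 2289) = √(-1711 - 2289) = √(-4000) = 20*I*√10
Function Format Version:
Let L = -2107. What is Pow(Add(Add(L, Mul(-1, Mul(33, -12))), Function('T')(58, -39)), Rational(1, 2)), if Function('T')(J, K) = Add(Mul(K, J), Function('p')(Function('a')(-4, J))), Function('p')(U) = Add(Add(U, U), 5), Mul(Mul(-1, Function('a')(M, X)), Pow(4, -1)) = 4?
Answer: Mul(20, I, Pow(10, Rational(1, 2))) ≈ Mul(63.246, I)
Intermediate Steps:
Function('a')(M, X) = -16 (Function('a')(M, X) = Mul(-4, 4) = -16)
Function('p')(U) = Add(5, Mul(2, U)) (Function('p')(U) = Add(Mul(2, U), 5) = Add(5, Mul(2, U)))
Function('T')(J, K) = Add(-27, Mul(J, K)) (Function('T')(J, K) = Add(Mul(K, J), Add(5, Mul(2, -16))) = Add(Mul(J, K), Add(5, -32)) = Add(Mul(J, K), -27) = Add(-27, Mul(J, K)))
Pow(Add(Add(L, Mul(-1, Mul(33, -12))), Function('T')(58, -39)), Rational(1, 2)) = Pow(Add(Add(-2107, Mul(-1, Mul(33, -12))), Add(-27, Mul(58, -39))), Rational(1, 2)) = Pow(Add(Add(-2107, Mul(-1, -396)), Add(-27, -2262)), Rational(1, 2)) = Pow(Add(Add(-2107, 396), -2289), Rational(1, 2)) = Pow(Add(-1711, -2289), Rational(1, 2)) = Pow(-4000, Rational(1, 2)) = Mul(20, I, Pow(10, Rational(1, 2)))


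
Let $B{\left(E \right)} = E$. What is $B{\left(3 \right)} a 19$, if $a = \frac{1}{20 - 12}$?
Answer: $\frac{57}{8} \approx 7.125$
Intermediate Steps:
$a = \frac{1}{8} \approx 0.125$
$B{\left(3 \right)} a 19 = 3 \cdot \frac{1}{8} \cdot 19 = \frac{3}{8} \cdot 19 = \frac{57}{8}$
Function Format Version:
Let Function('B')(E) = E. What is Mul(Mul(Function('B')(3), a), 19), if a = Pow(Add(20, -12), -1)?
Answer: Rational(57, 8) ≈ 7.1250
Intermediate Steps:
a = Rational(1, 8) (a = Pow(8, -1) = Rational(1, 8) ≈ 0.12500)
Mul(Mul(Function('B')(3), a), 19) = Mul(Mul(3, Rational(1, 8)), 19) = Mul(Rational(3, 8), 19) = Rational(57, 8)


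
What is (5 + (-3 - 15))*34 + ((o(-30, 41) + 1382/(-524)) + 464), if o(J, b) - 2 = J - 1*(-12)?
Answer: 881/262 ≈ 3.3626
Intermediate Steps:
o(J, b) = 14 + J (o(J, b) = 2 + (J - 1*(-12)) = 2 + (J + 12) = 2 + (12 + J) = 14 + J)
(5 + (-3 - 15))*34 + ((o(-30, 41) + 1382/(-524)) + 464) = (5 + (-3 - 15))*34 + (((14 - 30) + 1382/(-524)) + 464) = (5 - 18)*34 + ((-16 + 1382*(-1/524)) + 464) = -13*34 + ((-16 - 691/262) + 464) = -442 + (-4883/262 + 464) = -442 + 116685/262 = 881/262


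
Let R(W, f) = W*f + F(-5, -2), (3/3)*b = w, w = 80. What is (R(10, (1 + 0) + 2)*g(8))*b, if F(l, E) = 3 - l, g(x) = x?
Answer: 24320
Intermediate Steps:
b = 80
R(W, f) = 8 + W*f (R(W, f) = W*f + (3 - 1*(-5)) = W*f + (3 + 5) = W*f + 8 = 8 + W*f)
(R(10, (1 + 0) + 2)*g(8))*b = ((8 + 10*((1 + 0) + 2))*8)*80 = ((8 + 10*(1 + 2))*8)*80 = ((8 + 10*3)*8)*80 = ((8 + 30)*8)*80 = (38*8)*80 = 304*80 = 24320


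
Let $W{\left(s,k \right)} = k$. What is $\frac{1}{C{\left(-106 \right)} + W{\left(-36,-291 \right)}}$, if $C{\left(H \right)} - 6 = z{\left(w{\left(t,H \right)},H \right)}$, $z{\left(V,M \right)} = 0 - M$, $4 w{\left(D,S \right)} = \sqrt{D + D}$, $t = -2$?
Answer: $- \frac{1}{179} \approx -0.0055866$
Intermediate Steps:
$w{\left(D,S \right)} = \frac{\sqrt{2} \sqrt{D}}{4}$ ($w{\left(D,S \right)} = \frac{\sqrt{D + D}}{4} = \frac{\sqrt{2 D}}{4} = \frac{\sqrt{2} \sqrt{D}}{4}$)
$z{\left(V,M \right)} = - M$
$C{\left(H \right)} = 6 - H$
$\frac{1}{C{\left(-106 \right)} + W{\left(-36,-291 \right)}} = \frac{1}{\left(6 - -106\right) - 291} = \frac{1}{\left(6 + 106\right) - 291} = \frac{1}{112 - 291} = \frac{1}{-179} = - \frac{1}{179}$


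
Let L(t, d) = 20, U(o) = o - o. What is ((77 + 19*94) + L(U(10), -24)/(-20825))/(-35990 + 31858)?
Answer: -7759391/17209780 ≈ -0.45087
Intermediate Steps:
U(o) = 0
((77 + 19*94) + L(U(10), -24)/(-20825))/(-35990 + 31858) = ((77 + 19*94) + 20/(-20825))/(-35990 + 31858) = ((77 + 1786) + 20*(-1/20825))/(-4132) = (1863 - 4/4165)*(-1/4132) = (7759391/4165)*(-1/4132) = -7759391/17209780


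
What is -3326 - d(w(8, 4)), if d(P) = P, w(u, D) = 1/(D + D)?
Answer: -26609/8 ≈ -3326.1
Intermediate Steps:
w(u, D) = 1/(2*D)
-3326 - d(w(8, 4)) = -3326 - 1/(2*4) = -3326 - 1*⅛ = -3326 - ⅛ = -26609/8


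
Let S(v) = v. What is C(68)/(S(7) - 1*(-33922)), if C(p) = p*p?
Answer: 4624/33929 ≈ 0.13628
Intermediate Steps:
C(p) = p²
C(68)/(S(7) - 1*(-33922)) = 68²/(7 - 1*(-33922)) = 4624/(7 + 33922) = 4624/33929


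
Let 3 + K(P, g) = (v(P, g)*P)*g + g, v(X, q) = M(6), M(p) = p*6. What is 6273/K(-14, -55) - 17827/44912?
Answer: -105698749/621177872 ≈ -0.17016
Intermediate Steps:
M(p) = 6*p
v(X, q) = 36 (v(X, q) = 6*6 = 36)
K(P, g) = -3 + g + 36*P*g (K(P, g) = -3 + ((36*P)*g + g) = -3 + (36*P*g + g) = -3 + (g + 36*P*g) = -3 + g + 36*P*g)
6273/K(-14, -55) - 17827/44912 = 6273/(-3 - 55 + 36*(-14)*(-55)) - 17827/44912 = 6273/(-3 - 55 + 27720) - 17827*1/44912 = 6273/27662 - 17827/44912 = -105698749/621177872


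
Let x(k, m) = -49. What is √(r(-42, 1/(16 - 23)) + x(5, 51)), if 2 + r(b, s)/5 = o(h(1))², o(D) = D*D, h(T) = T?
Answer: 3*I*√6 ≈ 7.3485*I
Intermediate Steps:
o(D) = D²
r(b, s) = -5 (r(b, s) = -10 + 5*(1²)² = -10 + 5*1² = -10 + 5*1 = -10 + 5 = -5)
√(r(-42, 1/(16 - 23)) + x(5, 51)) = √(-5 - 49) = √(-54) = 3*I*√6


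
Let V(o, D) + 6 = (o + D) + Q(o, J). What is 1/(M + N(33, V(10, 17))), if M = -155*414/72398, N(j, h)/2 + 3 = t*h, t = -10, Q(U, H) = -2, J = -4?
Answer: -36199/14004899 ≈ -0.0025847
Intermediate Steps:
V(o, D) = -8 + D + o (V(o, D) = -6 + ((o + D) - 2) = -6 + ((D + o) - 2) = -6 + (-2 + D + o) = -8 + D + o)
N(j, h) = -6 - 20*h (N(j, h) = -6 + 2*(-10*h) = -6 - 20*h)
M = -32085/36199 (M = -64170*1/72398 = -32085/36199 ≈ -0.88635)
1/(M + N(33, V(10, 17))) = 1/(-32085/36199 + (-6 - 20*(-8 + 17 + 10))) = 1/(-32085/36199 + (-6 - 20*19)) = 1/(-32085/36199 + (-6 - 380)) = 1/(-32085/36199 - 386) = 1/(-14004899/36199) = -36199/14004899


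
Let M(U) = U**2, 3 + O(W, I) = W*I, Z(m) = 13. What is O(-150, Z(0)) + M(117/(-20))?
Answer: -767511/400 ≈ -1918.8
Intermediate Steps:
O(W, I) = -3 + I*W (O(W, I) = -3 + W*I = -3 + I*W)
O(-150, Z(0)) + M(117/(-20)) = (-3 + 13*(-150)) + (117/(-20))**2 = (-3 - 1950) + (117*(-1/20))**2 = -1953 + (-117/20)**2 = -1953 + 13689/400 = -767511/400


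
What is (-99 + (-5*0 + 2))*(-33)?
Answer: 3201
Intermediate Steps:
(-99 + (-5*0 + 2))*(-33) = (-99 + (0 + 2))*(-33) = (-99 + 2)*(-33) = -97*(-33) = 3201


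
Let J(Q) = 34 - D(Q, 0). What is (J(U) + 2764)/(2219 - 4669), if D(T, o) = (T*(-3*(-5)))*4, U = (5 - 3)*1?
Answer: -1339/1225 ≈ -1.0931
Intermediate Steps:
U = 2 (U = 2*1 = 2)
D(T, o) = 60*T (D(T, o) = (T*15)*4 = (15*T)*4 = 60*T)
J(Q) = 34 - 60*Q
(J(U) + 2764)/(2219 - 4669) = ((34 - 60*2) + 2764)/(2219 - 4669) = ((34 - 120) + 2764)/(-2450) = (-86 + 2764)*(-1/2450) = 2678*(-1/2450) = -1339/1225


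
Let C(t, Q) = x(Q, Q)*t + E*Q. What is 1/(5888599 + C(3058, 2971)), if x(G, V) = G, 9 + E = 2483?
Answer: 1/22324171 ≈ 4.4794e-8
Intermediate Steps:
E = 2474 (E = -9 + 2483 = 2474)
C(t, Q) = 2474*Q + Q*t (C(t, Q) = Q*t + 2474*Q = 2474*Q + Q*t)
1/(5888599 + C(3058, 2971)) = 1/(5888599 + 2971*(2474 + 3058)) = 1/(5888599 + 2971*5532) = 1/(5888599 + 16435572) = 1/22324171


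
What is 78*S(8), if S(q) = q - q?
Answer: 0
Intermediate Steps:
S(q) = 0
78*S(8) = 78*0 = 0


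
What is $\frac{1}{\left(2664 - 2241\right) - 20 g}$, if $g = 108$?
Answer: $- \frac{1}{1737} \approx -0.00057571$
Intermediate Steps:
$\frac{1}{\left(2664 - 2241\right) - 20 g} = \frac{1}{\left(2664 - 2241\right) - 2160} = \frac{1}{423 - 2160} = \frac{1}{-1737} = - \frac{1}{1737}$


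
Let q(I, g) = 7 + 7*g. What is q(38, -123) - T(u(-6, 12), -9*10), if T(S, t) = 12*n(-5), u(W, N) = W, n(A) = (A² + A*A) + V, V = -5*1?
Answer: -1394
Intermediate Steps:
V = -5
n(A) = -5 + 2*A² (n(A) = (A² + A*A) - 5 = (A² + A²) - 5 = 2*A² - 5 = -5 + 2*A²)
T(S, t) = 540 (T(S, t) = 12*(-5 + 2*(-5)²) = 12*(-5 + 2*25) = 12*(-5 + 50) = 12*45 = 540)
q(38, -123) - T(u(-6, 12), -9*10) = (7 + 7*(-123)) - 1*540 = (7 - 861) - 540 = -854 - 540 = -1394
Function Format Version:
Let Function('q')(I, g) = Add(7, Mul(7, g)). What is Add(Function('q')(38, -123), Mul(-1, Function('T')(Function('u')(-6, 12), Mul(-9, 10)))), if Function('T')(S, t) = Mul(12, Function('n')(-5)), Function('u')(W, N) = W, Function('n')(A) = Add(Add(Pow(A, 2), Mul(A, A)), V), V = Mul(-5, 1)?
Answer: -1394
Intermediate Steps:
V = -5
Function('n')(A) = Add(-5, Mul(2, Pow(A, 2))) (Function('n')(A) = Add(Add(Pow(A, 2), Mul(A, A)), -5) = Add(Add(Pow(A, 2), Pow(A, 2)), -5) = Add(Mul(2, Pow(A, 2)), -5) = Add(-5, Mul(2, Pow(A, 2))))
Function('T')(S, t) = 540 (Function('T')(S, t) = Mul(12, Add(-5, Mul(2, Pow(-5, 2)))) = Mul(12, Add(-5, Mul(2, 25))) = Mul(12, Add(-5, 50)) = Mul(12, 45) = 540)
Add(Function('q')(38, -123), Mul(-1, Function('T')(Function('u')(-6, 12), Mul(-9, 10)))) = Add(Add(7, Mul(7, -123)), Mul(-1, 540)) = Add(Add(7, -861), -540) = Add(-854, -540) = -1394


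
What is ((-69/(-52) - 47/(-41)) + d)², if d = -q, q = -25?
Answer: 3430796329/4545424 ≈ 754.78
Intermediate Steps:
d = 25 (d = -1*(-25) = 25)
((-69/(-52) - 47/(-41)) + d)² = ((-69/(-52) - 47/(-41)) + 25)² = ((-69*(-1/52) - 47*(-1/41)) + 25)² = ((69/52 + 47/41) + 25)² = (5273/2132 + 25)² = (58573/2132)² = 3430796329/4545424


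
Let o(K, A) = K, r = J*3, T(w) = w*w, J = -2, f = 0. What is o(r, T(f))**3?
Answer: -216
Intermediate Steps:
T(w) = w**2
r = -6 (r = -2*3 = -6)
o(r, T(f))**3 = (-6)**3 = -216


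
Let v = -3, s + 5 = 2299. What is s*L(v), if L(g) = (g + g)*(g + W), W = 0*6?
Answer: 41292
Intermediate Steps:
W = 0
s = 2294 (s = -5 + 2299 = 2294)
L(g) = 2*g² (L(g) = (g + g)*(g + 0) = (2*g)*g = 2*g²)
s*L(v) = 2294*(2*(-3)²) = 2294*(2*9) = 2294*18 = 41292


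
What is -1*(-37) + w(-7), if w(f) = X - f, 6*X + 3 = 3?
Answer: 44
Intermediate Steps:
X = 0 (X = -½ + (⅙)*3 = -½ + ½ = 0)
w(f) = -f (w(f) = 0 - f = -f)
-1*(-37) + w(-7) = -1*(-37) - 1*(-7) = 37 + 7 = 44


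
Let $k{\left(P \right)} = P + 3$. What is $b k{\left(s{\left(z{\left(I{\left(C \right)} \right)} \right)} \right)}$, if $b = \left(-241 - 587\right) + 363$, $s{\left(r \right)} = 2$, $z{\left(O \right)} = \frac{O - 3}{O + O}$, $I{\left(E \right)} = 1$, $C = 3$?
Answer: $-2325$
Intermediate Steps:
$z{\left(O \right)} = \frac{-3 + O}{2 O}$
$k{\left(P \right)} = 3 + P$
$b = -465$ ($b = -828 + 363 = -465$)
$b k{\left(s{\left(z{\left(I{\left(C \right)} \right)} \right)} \right)} = - 465 \left(3 + 2\right) = \left(-465\right) 5 = -2325$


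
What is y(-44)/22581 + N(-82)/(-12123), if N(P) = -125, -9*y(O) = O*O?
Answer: 71611/91249821 ≈ 0.00078478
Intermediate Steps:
y(O) = -O²/9 (y(O) = -O*O/9 = -O²/9)
y(-44)/22581 + N(-82)/(-12123) = -⅑*(-44)²/22581 - 125/(-12123) = -⅑*1936*(1/22581) - 125*(-1/12123) = -1936/9*1/22581 + 125/12123 = -1936/203229 + 125/12123 = 71611/91249821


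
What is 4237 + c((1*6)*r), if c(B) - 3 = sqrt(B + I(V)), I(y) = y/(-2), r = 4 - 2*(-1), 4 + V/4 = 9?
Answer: 4240 + sqrt(26) ≈ 4245.1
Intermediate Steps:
V = 20 (V = -16 + 4*9 = -16 + 36 = 20)
r = 6 (r = 4 + 2 = 6)
I(y) = -y/2 (I(y) = y*(-1/2) = -y/2)
c(B) = 3 + sqrt(-10 + B) (c(B) = 3 + sqrt(B - 1/2*20) = 3 + sqrt(B - 10) = 3 + sqrt(-10 + B))
4237 + c((1*6)*r) = 4237 + (3 + sqrt(-10 + (1*6)*6)) = 4237 + (3 + sqrt(-10 + 6*6)) = 4237 + (3 + sqrt(-10 + 36)) = 4237 + (3 + sqrt(26)) = 4240 + sqrt(26)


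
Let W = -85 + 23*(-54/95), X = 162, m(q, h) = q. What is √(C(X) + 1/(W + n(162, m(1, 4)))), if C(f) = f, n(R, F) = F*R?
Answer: √5975352233/6073 ≈ 12.729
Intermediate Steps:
W = -9317/95 (W = -85 + 23*(-54*1/95) = -85 + 23*(-54/95) = -85 - 1242/95 = -9317/95 ≈ -98.074)
√(C(X) + 1/(W + n(162, m(1, 4)))) = √(162 + 1/(-9317/95 + 1*162)) = √(162 + 1/(-9317/95 + 162)) = √(162 + 1/(6073/95)) = √(162 + 95/6073) = √(983921/6073) = √5975352233/6073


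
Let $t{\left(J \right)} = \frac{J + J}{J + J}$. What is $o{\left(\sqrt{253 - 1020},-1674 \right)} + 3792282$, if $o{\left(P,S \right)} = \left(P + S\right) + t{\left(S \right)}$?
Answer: $3790609 + i \sqrt{767} \approx 3.7906 \cdot 10^{6} + 27.695 i$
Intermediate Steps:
$t{\left(J \right)} = 1$ ($t{\left(J \right)} = \frac{2 J}{2 J} = 2 J \frac{1}{2 J} = 1$)
$o{\left(P,S \right)} = 1 + P + S$ ($o{\left(P,S \right)} = \left(P + S\right) + 1 = 1 + P + S$)
$o{\left(\sqrt{253 - 1020},-1674 \right)} + 3792282 = \left(1 + \sqrt{253 - 1020} - 1674\right) + 3792282 = \left(1 + \sqrt{-767} - 1674\right) + 3792282 = \left(1 + i \sqrt{767} - 1674\right) + 3792282 = \left(-1673 + i \sqrt{767}\right) + 3792282 = 3790609 + i \sqrt{767}$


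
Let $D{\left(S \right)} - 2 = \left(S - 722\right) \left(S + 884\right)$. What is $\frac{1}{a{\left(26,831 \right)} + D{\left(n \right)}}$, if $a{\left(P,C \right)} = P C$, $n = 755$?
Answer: $\frac{1}{75695} \approx 1.3211 \cdot 10^{-5}$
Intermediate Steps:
$D{\left(S \right)} = 2 + \left(-722 + S\right) \left(884 + S\right)$ ($D{\left(S \right)} = 2 + \left(S - 722\right) \left(S + 884\right) = 2 + \left(-722 + S\right) \left(884 + S\right)$)
$a{\left(P,C \right)} = C P$
$\frac{1}{a{\left(26,831 \right)} + D{\left(n \right)}} = \frac{1}{831 \cdot 26 + \left(-638246 + 755^{2} + 162 \cdot 755\right)} = \frac{1}{21606 + \left(-638246 + 570025 + 122310\right)} = \frac{1}{21606 + 54089} = \frac{1}{75695}$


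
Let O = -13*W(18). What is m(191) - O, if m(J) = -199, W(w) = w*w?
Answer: 4013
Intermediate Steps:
W(w) = w**2
O = -4212 (O = -13*18**2 = -13*324 = -4212)
m(191) - O = -199 - 1*(-4212) = -199 + 4212 = 4013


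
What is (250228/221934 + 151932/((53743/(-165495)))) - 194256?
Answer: -84013413075962/126887223 ≈ -6.6211e+5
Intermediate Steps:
(250228/221934 + 151932/((53743/(-165495)))) - 194256 = (250228*(1/221934) + 151932/((53743*(-1/165495)))) - 194256 = (2662/2361 + 151932/(-53743/165495)) - 194256 = (2662/2361 + 151932*(-165495/53743)) - 194256 = (2662/2361 - 25143986340/53743) - 194256 = -59364808684874/126887223 - 194256 = -84013413075962/126887223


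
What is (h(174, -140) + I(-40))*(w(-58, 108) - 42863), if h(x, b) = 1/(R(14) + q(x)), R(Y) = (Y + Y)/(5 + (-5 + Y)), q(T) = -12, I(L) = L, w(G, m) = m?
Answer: 3428951/2 ≈ 1.7145e+6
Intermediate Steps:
R(Y) = 2 (R(Y) = (2*Y)/Y = 2)
h(x, b) = -⅒ (h(x, b) = 1/(2 - 12) = 1/(-10) = -⅒)
(h(174, -140) + I(-40))*(w(-58, 108) - 42863) = (-⅒ - 40)*(108 - 42863) = -401/10*(-42755) = 3428951/2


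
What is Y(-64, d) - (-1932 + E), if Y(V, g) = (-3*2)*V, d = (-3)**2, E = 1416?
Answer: 900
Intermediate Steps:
d = 9
Y(V, g) = -6*V
Y(-64, d) - (-1932 + E) = -6*(-64) - (-1932 + 1416) = 384 - 1*(-516) = 384 + 516 = 900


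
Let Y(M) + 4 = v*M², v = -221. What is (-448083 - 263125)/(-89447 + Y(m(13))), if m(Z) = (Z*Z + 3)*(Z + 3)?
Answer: 711208/1673833835 ≈ 0.00042490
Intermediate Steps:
m(Z) = (3 + Z)*(3 + Z²) (m(Z) = (Z² + 3)*(3 + Z) = (3 + Z²)*(3 + Z) = (3 + Z)*(3 + Z²))
Y(M) = -4 - 221*M²
(-448083 - 263125)/(-89447 + Y(m(13))) = (-448083 - 263125)/(-89447 + (-4 - 221*(9 + 13³ + 3*13 + 3*13²)²)) = -711208/(-89447 + (-4 - 221*(9 + 2197 + 39 + 3*169)²)) = -711208/(-89447 + (-4 - 221*(9 + 2197 + 39 + 507)²)) = -711208/(-89447 + (-4 - 221*2752²)) = -711208/(-89447 + (-4 - 221*7573504)) = -711208/(-89447 + (-4 - 1673744384)) = -711208/(-89447 - 1673744388) = -711208/(-1673833835) = -711208*(-1/1673833835) = 711208/1673833835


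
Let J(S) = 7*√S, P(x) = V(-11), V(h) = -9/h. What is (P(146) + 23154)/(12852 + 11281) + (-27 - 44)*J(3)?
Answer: 254703/265463 - 497*√3 ≈ -859.87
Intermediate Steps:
P(x) = 9/11 (P(x) = -9/(-11) = -9*(-1/11) = 9/11)
(P(146) + 23154)/(12852 + 11281) + (-27 - 44)*J(3) = (9/11 + 23154)/(12852 + 11281) + (-27 - 44)*(7*√3) = (254703/11)/24133 - 497*√3 = (254703/11)*(1/24133) - 497*√3 = 254703/265463 - 497*√3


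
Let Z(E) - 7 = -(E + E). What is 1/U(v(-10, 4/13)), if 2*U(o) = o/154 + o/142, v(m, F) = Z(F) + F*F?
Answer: 923923/40515 ≈ 22.804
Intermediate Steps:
Z(E) = 7 - 2*E (Z(E) = 7 - (E + E) = 7 - 2*E)
v(m, F) = 7 + F² - 2*F (v(m, F) = (7 - 2*F) + F*F = (7 - 2*F) + F² = 7 + F² - 2*F)
U(o) = 37*o/5467 (U(o) = (o/154 + o/142)/2 = (74*o/5467)/2 = 37*o/5467)
1/U(v(-10, 4/13)) = 1/(37*(7 + (4/13)² - 8/13)/5467) = 1/(37*(7 + (4*(1/13))² - 8/13)/5467) = 1/(37*(7 + (4/13)² - 2*4/13)/5467) = 1/(37*(7 + 16/169 - 8/13)/5467) = 1/((37/5467)*(1095/169)) = 1/(40515/923923) = 923923/40515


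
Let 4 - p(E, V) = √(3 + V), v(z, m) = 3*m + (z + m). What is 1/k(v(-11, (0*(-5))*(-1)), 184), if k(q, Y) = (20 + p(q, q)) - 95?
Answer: I/(-71*I + 2*√2) ≈ -0.014062 + 0.0005602*I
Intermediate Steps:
v(z, m) = z + 4*m (v(z, m) = 3*m + (m + z) = z + 4*m)
p(E, V) = 4 - √(3 + V)
k(q, Y) = -71 - √(3 + q) (k(q, Y) = (20 + (4 - √(3 + q))) - 95 = (24 - √(3 + q)) - 95 = -71 - √(3 + q))
1/k(v(-11, (0*(-5))*(-1)), 184) = 1/(-71 - √(3 + (-11 + 4*((0*(-5))*(-1))))) = 1/(-71 - √(3 + (-11 + 4*(0*(-1))))) = 1/(-71 - √(3 + (-11 + 4*0))) = 1/(-71 - √(3 + (-11 + 0))) = 1/(-71 - √(3 - 11)) = 1/(-71 - √(-8)) = 1/(-71 - 2*I*√2)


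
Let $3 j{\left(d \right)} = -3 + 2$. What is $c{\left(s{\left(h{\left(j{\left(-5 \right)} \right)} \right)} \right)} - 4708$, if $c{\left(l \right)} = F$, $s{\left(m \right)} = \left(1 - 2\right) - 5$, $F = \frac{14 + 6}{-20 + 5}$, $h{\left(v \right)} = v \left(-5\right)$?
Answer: $- \frac{14128}{3} \approx -4709.3$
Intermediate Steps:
$j{\left(d \right)} = - \frac{1}{3}$ ($j{\left(d \right)} = \frac{-3 + 2}{3} = \frac{1}{3} \left(-1\right) = - \frac{1}{3}$)
$h{\left(v \right)} = - 5 v$
$F = - \frac{4}{3}$ ($F = \frac{20}{-15} = 20 \left(- \frac{1}{15}\right) = - \frac{4}{3} \approx -1.3333$)
$s{\left(m \right)} = -6$ ($s{\left(m \right)} = -1 - 5 = -6$)
$c{\left(l \right)} = - \frac{4}{3}$
$c{\left(s{\left(h{\left(j{\left(-5 \right)} \right)} \right)} \right)} - 4708 = - \frac{4}{3} - 4708 = - \frac{14128}{3}$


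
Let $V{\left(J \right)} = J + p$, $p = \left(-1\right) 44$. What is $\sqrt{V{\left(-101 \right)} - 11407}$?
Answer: $76 i \sqrt{2} \approx 107.48 i$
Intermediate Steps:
$p = -44$
$V{\left(J \right)} = -44 + J$ ($V{\left(J \right)} = J - 44 = -44 + J$)
$\sqrt{V{\left(-101 \right)} - 11407} = \sqrt{\left(-44 - 101\right) - 11407} = \sqrt{-145 - 11407} = \sqrt{-11552} = 76 i \sqrt{2}$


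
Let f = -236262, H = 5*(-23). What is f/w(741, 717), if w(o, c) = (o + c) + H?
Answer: -236262/1343 ≈ -175.92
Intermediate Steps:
H = -115
w(o, c) = -115 + c + o (w(o, c) = (o + c) - 115 = (c + o) - 115 = -115 + c + o)
f/w(741, 717) = -236262/(-115 + 717 + 741) = -236262/1343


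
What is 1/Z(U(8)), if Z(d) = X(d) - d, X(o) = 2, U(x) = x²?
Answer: -1/62 ≈ -0.016129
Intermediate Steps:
Z(d) = 2 - d
1/Z(U(8)) = 1/(2 - 1*8²) = 1/(2 - 1*64) = 1/(2 - 64) = 1/(-62) = -1/62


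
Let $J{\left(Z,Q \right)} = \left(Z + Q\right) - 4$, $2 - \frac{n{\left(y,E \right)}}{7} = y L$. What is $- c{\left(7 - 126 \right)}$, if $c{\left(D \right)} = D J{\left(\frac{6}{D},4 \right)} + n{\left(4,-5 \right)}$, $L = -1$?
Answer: $-48$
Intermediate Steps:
$n{\left(y,E \right)} = 14 + 7 y$ ($n{\left(y,E \right)} = 14 - 7 y \left(-1\right) = 14 - 7 \left(- y\right) = 14 + 7 y$)
$J{\left(Z,Q \right)} = -4 + Q + Z$ ($J{\left(Z,Q \right)} = \left(Q + Z\right) - 4 = -4 + Q + Z$)
$c{\left(D \right)} = 48$ ($c{\left(D \right)} = D \left(-4 + 4 + \frac{6}{D}\right) + \left(14 + 7 \cdot 4\right) = D \frac{6}{D} + \left(14 + 28\right) = 6 + 42 = 48$)
$- c{\left(7 - 126 \right)} = \left(-1\right) 48 = -48$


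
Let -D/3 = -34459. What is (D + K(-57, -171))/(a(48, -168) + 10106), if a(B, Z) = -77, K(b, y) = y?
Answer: 34402/3343 ≈ 10.291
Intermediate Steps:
D = 103377 (D = -3*(-34459) = 103377)
(D + K(-57, -171))/(a(48, -168) + 10106) = (103377 - 171)/(-77 + 10106) = 103206/10029 = 103206*(1/10029) = 34402/3343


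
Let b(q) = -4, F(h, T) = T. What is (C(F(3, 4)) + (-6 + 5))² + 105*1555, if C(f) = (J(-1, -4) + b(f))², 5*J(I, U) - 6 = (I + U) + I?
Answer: 163500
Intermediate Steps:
J(I, U) = 6/5 + U/5 + 2*I/5 (J(I, U) = 6/5 + ((I + U) + I)/5 = 6/5 + (U + 2*I)/5 = 6/5 + (U/5 + 2*I/5) = 6/5 + U/5 + 2*I/5)
C(f) = 16 (C(f) = ((6/5 + (⅕)*(-4) + (⅖)*(-1)) - 4)² = ((6/5 - ⅘ - ⅖) - 4)² = (0 - 4)² = (-4)² = 16)
(C(F(3, 4)) + (-6 + 5))² + 105*1555 = (16 + (-6 + 5))² + 105*1555 = (16 - 1)² + 163275 = 15² + 163275 = 225 + 163275 = 163500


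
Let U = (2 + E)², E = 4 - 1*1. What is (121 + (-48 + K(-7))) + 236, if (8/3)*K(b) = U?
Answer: 2547/8 ≈ 318.38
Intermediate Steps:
E = 3 (E = 4 - 1 = 3)
U = 25 (U = (2 + 3)² = 5² = 25)
K(b) = 75/8 (K(b) = (3/8)*25 = 75/8)
(121 + (-48 + K(-7))) + 236 = (121 + (-48 + 75/8)) + 236 = (121 - 309/8) + 236 = 659/8 + 236 = 2547/8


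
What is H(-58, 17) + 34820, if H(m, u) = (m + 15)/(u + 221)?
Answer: 8287117/238 ≈ 34820.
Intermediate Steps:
H(m, u) = (15 + m)/(221 + u)
H(-58, 17) + 34820 = (15 - 58)/(221 + 17) + 34820 = -43/238 + 34820 = 8287117/238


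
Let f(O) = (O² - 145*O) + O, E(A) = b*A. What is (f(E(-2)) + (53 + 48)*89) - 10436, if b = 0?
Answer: -1447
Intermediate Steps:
E(A) = 0 (E(A) = 0*A = 0)
f(O) = O² - 144*O
(f(E(-2)) + (53 + 48)*89) - 10436 = (0*(-144 + 0) + (53 + 48)*89) - 10436 = (0*(-144) + 101*89) - 10436 = (0 + 8989) - 10436 = 8989 - 10436 = -1447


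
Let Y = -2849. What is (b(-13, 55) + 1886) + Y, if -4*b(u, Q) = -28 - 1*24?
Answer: -950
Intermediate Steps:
b(u, Q) = 13 (b(u, Q) = -(-28 - 1*24)/4 = -(-28 - 24)/4 = -1/4*(-52) = 13)
(b(-13, 55) + 1886) + Y = (13 + 1886) - 2849 = 1899 - 2849 = -950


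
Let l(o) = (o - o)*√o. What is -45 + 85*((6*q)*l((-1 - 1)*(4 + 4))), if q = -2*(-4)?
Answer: -45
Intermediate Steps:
q = 8
l(o) = 0 (l(o) = 0*√o = 0)
-45 + 85*((6*q)*l((-1 - 1)*(4 + 4))) = -45 + 85*((6*8)*0) = -45 + 85*(48*0) = -45 + 85*0 = -45 + 0 = -45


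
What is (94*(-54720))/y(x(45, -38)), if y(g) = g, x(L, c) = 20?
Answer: -257184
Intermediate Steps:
(94*(-54720))/y(x(45, -38)) = (94*(-54720))/20 = -5143680*1/20 = -257184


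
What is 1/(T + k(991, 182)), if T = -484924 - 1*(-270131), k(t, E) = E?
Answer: -1/214611 ≈ -4.6596e-6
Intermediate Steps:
T = -214793 (T = -484924 + 270131 = -214793)
1/(T + k(991, 182)) = 1/(-214793 + 182) = 1/(-214611) = -1/214611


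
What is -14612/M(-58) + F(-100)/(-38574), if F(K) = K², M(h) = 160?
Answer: -70655411/771480 ≈ -91.584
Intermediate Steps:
-14612/M(-58) + F(-100)/(-38574) = -14612/160 + (-100)²/(-38574) = -14612*1/160 + 10000*(-1/38574) = -3653/40 - 5000/19287 = -70655411/771480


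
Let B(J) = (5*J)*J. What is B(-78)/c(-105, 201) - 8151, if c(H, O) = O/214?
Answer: 1623843/67 ≈ 24236.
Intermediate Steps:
c(H, O) = O/214 (c(H, O) = O*(1/214) = O/214)
B(J) = 5*J**2
B(-78)/c(-105, 201) - 8151 = (5*(-78)**2)/(((1/214)*201)) - 8151 = (5*6084)/(201/214) - 8151 = 30420*(214/201) - 8151 = 2169960/67 - 8151 = 1623843/67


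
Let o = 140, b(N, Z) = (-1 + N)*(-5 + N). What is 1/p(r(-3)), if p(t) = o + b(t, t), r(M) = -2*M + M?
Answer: 1/136 ≈ 0.0073529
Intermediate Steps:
r(M) = -M
p(t) = 145 + t² - 6*t (p(t) = 140 + (5 + t² - 6*t) = 145 + t² - 6*t)
1/p(r(-3)) = 1/(145 + (-1*(-3))² - (-6)*(-3)) = 1/(145 + 3² - 6*3) = 1/(145 + 9 - 18) = 1/136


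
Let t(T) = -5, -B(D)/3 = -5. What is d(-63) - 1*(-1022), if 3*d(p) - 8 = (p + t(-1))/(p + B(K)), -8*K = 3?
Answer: 36905/36 ≈ 1025.1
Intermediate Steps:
K = -3/8 (K = -⅛*3 = -3/8 ≈ -0.37500)
B(D) = 15 (B(D) = -3*(-5) = 15)
d(p) = 8/3 + (-5 + p)/(3*(15 + p)) (d(p) = 8/3 + ((p - 5)/(p + 15))/3 = 8/3 + ((-5 + p)/(15 + p))/3 = 8/3 + (-5 + p)/(3*(15 + p)))
d(-63) - 1*(-1022) = (115 + 9*(-63))/(3*(15 - 63)) - 1*(-1022) = (⅓)*(115 - 567)/(-48) + 1022 = (⅓)*(-1/48)*(-452) + 1022 = 113/36 + 1022 = 36905/36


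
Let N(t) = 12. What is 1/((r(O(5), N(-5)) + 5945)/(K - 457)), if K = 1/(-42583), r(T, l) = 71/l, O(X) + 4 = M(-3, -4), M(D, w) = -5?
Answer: -233525184/3040894613 ≈ -0.076795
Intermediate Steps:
O(X) = -9 (O(X) = -4 - 5 = -9)
K = -1/42583 ≈ -2.3484e-5
1/((r(O(5), N(-5)) + 5945)/(K - 457)) = 1/((71/12 + 5945)/(-1/42583 - 457)) = 1/((71*(1/12) + 5945)/(-19460432/42583)) = 1/((71/12 + 5945)*(-42583/19460432)) = 1/((71411/12)*(-42583/19460432)) = 1/(-3040894613/233525184) = -233525184/3040894613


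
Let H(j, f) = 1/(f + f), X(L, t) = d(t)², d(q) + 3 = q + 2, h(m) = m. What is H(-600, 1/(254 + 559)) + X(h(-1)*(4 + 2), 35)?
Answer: 3125/2 ≈ 1562.5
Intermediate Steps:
d(q) = -1 + q (d(q) = -3 + (q + 2) = -3 + (2 + q) = -1 + q)
X(L, t) = (-1 + t)²
H(j, f) = 1/(2*f)
H(-600, 1/(254 + 559)) + X(h(-1)*(4 + 2), 35) = 1/(2*(1/(254 + 559))) + (-1 + 35)² = 1/(2*(1/813)) + 34² = 1/(2*(1/813)) + 1156 = (½)*813 + 1156 = 813/2 + 1156 = 3125/2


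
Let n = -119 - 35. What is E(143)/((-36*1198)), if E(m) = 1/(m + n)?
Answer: 1/474408 ≈ 2.1079e-6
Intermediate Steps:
n = -154
E(m) = 1/(-154 + m) (E(m) = 1/(m - 154) = 1/(-154 + m))
E(143)/((-36*1198)) = 1/((-154 + 143)*((-36*1198))) = 1/((-11)*((-1*43128))) = -1/11/(-43128) = -1/11*(-1/43128) = 1/474408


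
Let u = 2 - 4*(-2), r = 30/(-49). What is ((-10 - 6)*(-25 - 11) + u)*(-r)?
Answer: 17580/49 ≈ 358.78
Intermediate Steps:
r = -30/49 (r = 30*(-1/49) = -30/49 ≈ -0.61224)
u = 10 (u = 2 + 8 = 10)
((-10 - 6)*(-25 - 11) + u)*(-r) = ((-10 - 6)*(-25 - 11) + 10)*(-1*(-30/49)) = (-16*(-36) + 10)*(30/49) = (576 + 10)*(30/49) = 586*(30/49) = 17580/49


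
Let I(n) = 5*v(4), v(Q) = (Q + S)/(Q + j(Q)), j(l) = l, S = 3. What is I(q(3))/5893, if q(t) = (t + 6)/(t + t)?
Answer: 35/47144 ≈ 0.00074241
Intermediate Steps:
q(t) = (6 + t)/(2*t) (q(t) = (6 + t)/((2*t)) = (6 + t)*(1/(2*t)) = (6 + t)/(2*t))
v(Q) = (3 + Q)/(2*Q) (v(Q) = (Q + 3)/(Q + Q) = (3 + Q)/((2*Q)) = (3 + Q)*(1/(2*Q)) = (3 + Q)/(2*Q))
I(n) = 35/8 (I(n) = 5*((1/2)*(3 + 4)/4) = 5*((1/2)*(1/4)*7) = 5*(7/8) = 35/8)
I(q(3))/5893 = (35/8)/5893 = (35/8)*(1/5893) = 35/47144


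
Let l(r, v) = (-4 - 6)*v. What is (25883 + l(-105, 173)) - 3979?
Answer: 20174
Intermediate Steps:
l(r, v) = -10*v
(25883 + l(-105, 173)) - 3979 = (25883 - 10*173) - 3979 = (25883 - 1730) - 3979 = 24153 - 3979 = 20174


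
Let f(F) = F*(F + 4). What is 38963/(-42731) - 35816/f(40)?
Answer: -18170777/854620 ≈ -21.262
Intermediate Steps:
f(F) = F*(4 + F)
38963/(-42731) - 35816/f(40) = 38963/(-42731) - 35816*1/(40*(4 + 40)) = 38963*(-1/42731) - 35816/(40*44) = -38963/42731 - 35816/1760 = -38963/42731 - 35816*1/1760 = -38963/42731 - 407/20 = -18170777/854620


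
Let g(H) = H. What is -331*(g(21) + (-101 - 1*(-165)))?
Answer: -28135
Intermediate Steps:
-331*(g(21) + (-101 - 1*(-165))) = -331*(21 + (-101 - 1*(-165))) = -331*(21 + (-101 + 165)) = -331*(21 + 64) = -331*85 = -28135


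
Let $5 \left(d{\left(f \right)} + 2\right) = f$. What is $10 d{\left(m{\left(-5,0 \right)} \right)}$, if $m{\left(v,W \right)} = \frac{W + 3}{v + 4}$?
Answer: $-26$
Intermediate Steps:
$m{\left(v,W \right)} = \frac{3 + W}{4 + v}$
$d{\left(f \right)} = -2 + \frac{f}{5}$
$10 d{\left(m{\left(-5,0 \right)} \right)} = 10 \left(-2 + \frac{\frac{1}{4 - 5} \left(3 + 0\right)}{5}\right) = 10 \left(-2 + \frac{\frac{1}{-1} \cdot 3}{5}\right) = 10 \left(-2 + \frac{\left(-1\right) 3}{5}\right) = 10 \left(-2 + \frac{1}{5} \left(-3\right)\right) = 10 \left(-2 - \frac{3}{5}\right) = 10 \left(- \frac{13}{5}\right) = -26$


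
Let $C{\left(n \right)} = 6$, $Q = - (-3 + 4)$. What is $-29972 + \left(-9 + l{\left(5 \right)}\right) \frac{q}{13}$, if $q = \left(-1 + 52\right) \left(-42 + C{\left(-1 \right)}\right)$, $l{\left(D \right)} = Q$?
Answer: $- \frac{371276}{13} \approx -28560.0$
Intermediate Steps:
$Q = -1$ ($Q = \left(-1\right) 1 = -1$)
$l{\left(D \right)} = -1$
$q = -1836$ ($q = \left(-1 + 52\right) \left(-42 + 6\right) = 51 \left(-36\right) = -1836$)
$-29972 + \left(-9 + l{\left(5 \right)}\right) \frac{q}{13} = -29972 + \left(-9 - 1\right) \left(- \frac{1836}{13}\right) = -29972 - 10 \left(\left(-1836\right) \frac{1}{13}\right) = -29972 - - \frac{18360}{13} = -29972 + \frac{18360}{13} = - \frac{371276}{13}$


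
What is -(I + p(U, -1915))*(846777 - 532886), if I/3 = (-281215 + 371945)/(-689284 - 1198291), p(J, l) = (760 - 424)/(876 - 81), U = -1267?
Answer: -1748725055702/20008295 ≈ -87400.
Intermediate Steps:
p(J, l) = 112/265 (p(J, l) = 336/795 = 336*(1/795) = 112/265)
I = -54438/377515 (I = 3*((-281215 + 371945)/(-689284 - 1198291)) = 3*(90730/(-1887575)) = 3*(90730*(-1/1887575)) = 3*(-18146/377515) = -54438/377515 ≈ -0.14420)
-(I + p(U, -1915))*(846777 - 532886) = -(-54438/377515 + 112/265)*(846777 - 532886) = -5571122*313891/20008295 = -1*1748725055702/20008295 = -1748725055702/20008295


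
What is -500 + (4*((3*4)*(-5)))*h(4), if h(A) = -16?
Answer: 3340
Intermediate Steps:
-500 + (4*((3*4)*(-5)))*h(4) = -500 + (4*((3*4)*(-5)))*(-16) = -500 + (4*(12*(-5)))*(-16) = -500 + (4*(-60))*(-16) = -500 - 240*(-16) = -500 + 3840 = 3340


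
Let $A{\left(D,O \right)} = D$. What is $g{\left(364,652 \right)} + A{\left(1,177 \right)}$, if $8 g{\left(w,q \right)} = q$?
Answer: $\frac{165}{2} \approx 82.5$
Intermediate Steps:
$g{\left(w,q \right)} = \frac{q}{8}$
$g{\left(364,652 \right)} + A{\left(1,177 \right)} = \frac{1}{8} \cdot 652 + 1 = \frac{163}{2} + 1 = \frac{165}{2}$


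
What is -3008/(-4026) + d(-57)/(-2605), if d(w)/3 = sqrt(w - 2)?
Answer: 1504/2013 - 3*I*sqrt(59)/2605 ≈ 0.74714 - 0.0088459*I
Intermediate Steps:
d(w) = 3*sqrt(-2 + w) (d(w) = 3*sqrt(w - 2) = 3*sqrt(-2 + w))
-3008/(-4026) + d(-57)/(-2605) = -3008/(-4026) + (3*sqrt(-2 - 57))/(-2605) = -3008*(-1/4026) + (3*sqrt(-59))*(-1/2605) = 1504/2013 + (3*(I*sqrt(59)))*(-1/2605) = 1504/2013 + (3*I*sqrt(59))*(-1/2605) = 1504/2013 - 3*I*sqrt(59)/2605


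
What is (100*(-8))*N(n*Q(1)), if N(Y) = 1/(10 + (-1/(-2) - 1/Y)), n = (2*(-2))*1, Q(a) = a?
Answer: -3200/43 ≈ -74.419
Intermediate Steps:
n = -4 (n = -4*1 = -4)
N(Y) = 1/(21/2 - 1/Y) (N(Y) = 1/(10 + (-1*(-½) - 1/Y)) = 1/(10 + (½ - 1/Y)) = 1/(21/2 - 1/Y))
(100*(-8))*N(n*Q(1)) = (100*(-8))*(2*(-4*1)/(-2 + 21*(-4*1))) = -1600*(-4)/(-2 + 21*(-4)) = -1600*(-4)/(-2 - 84) = -1600*(-4)/(-86) = -1600*(-4)*(-1)/86 = -800*4/43 = -3200/43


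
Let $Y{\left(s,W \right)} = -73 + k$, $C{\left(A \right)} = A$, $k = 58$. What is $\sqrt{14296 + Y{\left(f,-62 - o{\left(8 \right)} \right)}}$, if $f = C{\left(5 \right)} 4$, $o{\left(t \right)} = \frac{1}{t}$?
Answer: $\sqrt{14281} \approx 119.5$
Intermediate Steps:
$f = 20$ ($f = 5 \cdot 4 = 20$)
$Y{\left(s,W \right)} = -15$ ($Y{\left(s,W \right)} = -73 + 58 = -15$)
$\sqrt{14296 + Y{\left(f,-62 - o{\left(8 \right)} \right)}} = \sqrt{14296 - 15} = \sqrt{14281}$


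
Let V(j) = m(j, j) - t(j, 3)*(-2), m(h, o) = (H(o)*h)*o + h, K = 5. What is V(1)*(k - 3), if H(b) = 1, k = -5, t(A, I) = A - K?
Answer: 48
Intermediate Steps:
t(A, I) = -5 + A (t(A, I) = A - 1*5 = A - 5 = -5 + A)
m(h, o) = h + h*o (m(h, o) = (1*h)*o + h = h*o + h = h + h*o)
V(j) = -10 + 2*j + j*(1 + j) (V(j) = j*(1 + j) - (-5 + j)*(-2) = j*(1 + j) - (10 - 2*j) = j*(1 + j) + (-10 + 2*j) = -10 + 2*j + j*(1 + j))
V(1)*(k - 3) = (-10 + 1**2 + 3*1)*(-5 - 3) = (-10 + 1 + 3)*(-8) = -6*(-8) = 48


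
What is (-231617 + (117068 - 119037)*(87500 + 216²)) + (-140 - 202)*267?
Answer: -264476095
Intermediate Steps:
(-231617 + (117068 - 119037)*(87500 + 216²)) + (-140 - 202)*267 = (-231617 - 1969*(87500 + 46656)) - 342*267 = (-231617 - 1969*134156) - 91314 = (-231617 - 264153164) - 91314 = -264384781 - 91314 = -264476095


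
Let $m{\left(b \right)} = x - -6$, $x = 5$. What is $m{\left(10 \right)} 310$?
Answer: $3410$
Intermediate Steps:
$m{\left(b \right)} = 11$ ($m{\left(b \right)} = 5 - -6 = 5 + 6 = 11$)
$m{\left(10 \right)} 310 = 11 \cdot 310 = 3410$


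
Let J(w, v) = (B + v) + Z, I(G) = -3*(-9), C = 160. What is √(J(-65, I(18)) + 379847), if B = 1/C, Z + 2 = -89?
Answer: √607652810/40 ≈ 616.27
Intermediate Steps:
Z = -91 (Z = -2 - 89 = -91)
B = 1/160 ≈ 0.0062500
I(G) = 27
J(w, v) = -14559/160 + v (J(w, v) = (1/160 + v) - 91 = -14559/160 + v)
√(J(-65, I(18)) + 379847) = √((-14559/160 + 27) + 379847) = √(-10239/160 + 379847) = √(60765281/160) = √607652810/40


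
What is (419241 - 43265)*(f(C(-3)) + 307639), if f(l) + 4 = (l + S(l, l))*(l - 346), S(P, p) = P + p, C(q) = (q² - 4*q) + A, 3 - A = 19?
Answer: 113740259520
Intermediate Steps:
A = -16 (A = 3 - 1*19 = 3 - 19 = -16)
C(q) = -16 + q² - 4*q (C(q) = (q² - 4*q) - 16 = -16 + q² - 4*q)
f(l) = -4 + 3*l*(-346 + l) (f(l) = -4 + (l + (l + l))*(l - 346) = -4 + (l + 2*l)*(-346 + l) = -4 + (3*l)*(-346 + l) = -4 + 3*l*(-346 + l))
(419241 - 43265)*(f(C(-3)) + 307639) = (419241 - 43265)*((-4 - 1038*(-16 + (-3)² - 4*(-3)) + 3*(-16 + (-3)² - 4*(-3))²) + 307639) = 375976*((-4 - 1038*(-16 + 9 + 12) + 3*(-16 + 9 + 12)²) + 307639) = 375976*((-4 - 1038*5 + 3*5²) + 307639) = 375976*((-4 - 5190 + 3*25) + 307639) = 375976*((-4 - 5190 + 75) + 307639) = 375976*(-5119 + 307639) = 375976*302520 = 113740259520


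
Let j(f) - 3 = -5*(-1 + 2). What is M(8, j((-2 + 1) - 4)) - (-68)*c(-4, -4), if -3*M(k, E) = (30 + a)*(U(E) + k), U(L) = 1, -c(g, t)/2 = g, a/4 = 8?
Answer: 358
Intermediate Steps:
a = 32 (a = 4*8 = 32)
c(g, t) = -2*g
j(f) = -2 (j(f) = 3 - 5*(-1 + 2) = 3 - 5*1 = 3 - 5 = -2)
M(k, E) = -62/3 - 62*k/3 (M(k, E) = -(30 + 32)*(1 + k)/3 = -62*(1 + k)/3 = -(62 + 62*k)/3 = -62/3 - 62*k/3)
M(8, j((-2 + 1) - 4)) - (-68)*c(-4, -4) = (-62/3 - 62/3*8) - (-68)*(-2*(-4)) = (-62/3 - 496/3) - (-68)*8 = -186 - 1*(-544) = -186 + 544 = 358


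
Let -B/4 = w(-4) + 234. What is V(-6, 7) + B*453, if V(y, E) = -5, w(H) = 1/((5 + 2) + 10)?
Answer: -7210033/17 ≈ -4.2412e+5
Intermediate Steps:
w(H) = 1/17 (w(H) = 1/(7 + 10) = 1/17)
B = -15916/17 (B = -4*(1/17 + 234) = -4*3979/17 = -15916/17 ≈ -936.24)
V(-6, 7) + B*453 = -5 - 15916/17*453 = -5 - 7209948/17 = -7210033/17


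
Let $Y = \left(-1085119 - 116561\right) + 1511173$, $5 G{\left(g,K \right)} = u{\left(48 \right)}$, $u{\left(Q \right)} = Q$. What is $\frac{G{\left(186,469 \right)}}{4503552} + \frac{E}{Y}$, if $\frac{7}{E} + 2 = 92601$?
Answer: $\frac{28662026147}{13444389191059840} \approx 2.1319 \cdot 10^{-6}$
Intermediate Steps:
$E = \frac{7}{92599}$ ($E = \frac{7}{-2 + 92601} = \frac{7}{92599} \approx 7.5595 \cdot 10^{-5}$)
$G{\left(g,K \right)} = \frac{48}{5}$ ($G{\left(g,K \right)} = \frac{1}{5} \cdot 48 = \frac{48}{5}$)
$Y = 309493$ ($Y = -1201680 + 1511173 = 309493$)
$\frac{G{\left(186,469 \right)}}{4503552} + \frac{E}{Y} = \frac{48}{5 \cdot 4503552} + \frac{7}{92599 \cdot 309493} = \frac{48}{5} \cdot \frac{1}{4503552} + \frac{7}{92599} \cdot \frac{1}{309493} = \frac{1}{469120} + \frac{7}{28658742307} = \frac{28662026147}{13444389191059840}$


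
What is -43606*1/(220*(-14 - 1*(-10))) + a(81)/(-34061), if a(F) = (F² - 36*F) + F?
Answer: 740992543/14986840 ≈ 49.443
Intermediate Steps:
a(F) = F² - 35*F
-43606*1/(220*(-14 - 1*(-10))) + a(81)/(-34061) = -43606*1/(220*(-14 - 1*(-10))) + (81*(-35 + 81))/(-34061) = -43606*1/(220*(-14 + 10)) + (81*46)*(-1/34061) = -43606/(-10*(-4)*(-22)) + 3726*(-1/34061) = -43606/(40*(-22)) - 3726/34061 = -43606/(-880) - 3726/34061 = -43606*(-1/880) - 3726/34061 = 21803/440 - 3726/34061 = 740992543/14986840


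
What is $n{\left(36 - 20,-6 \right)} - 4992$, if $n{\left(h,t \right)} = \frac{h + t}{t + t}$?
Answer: $- \frac{29957}{6} \approx -4992.8$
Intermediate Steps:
$n{\left(h,t \right)} = \frac{h + t}{2 t}$
$n{\left(36 - 20,-6 \right)} - 4992 = \frac{\left(36 - 20\right) - 6}{2 \left(-6\right)} - 4992 = \frac{1}{2} \left(- \frac{1}{6}\right) \left(\left(36 - 20\right) - 6\right) - 4992 = \frac{1}{2} \left(- \frac{1}{6}\right) \left(16 - 6\right) - 4992 = \frac{1}{2} \left(- \frac{1}{6}\right) 10 - 4992 = - \frac{5}{6} - 4992 = - \frac{29957}{6}$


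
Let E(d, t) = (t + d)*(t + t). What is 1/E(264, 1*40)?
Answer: 1/24320 ≈ 4.1118e-5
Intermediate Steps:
E(d, t) = 2*t*(d + t) (E(d, t) = (d + t)*(2*t) = 2*t*(d + t))
1/E(264, 1*40) = 1/(2*(1*40)*(264 + 1*40)) = 1/(2*40*(264 + 40)) = 1/(2*40*304) = 1/24320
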